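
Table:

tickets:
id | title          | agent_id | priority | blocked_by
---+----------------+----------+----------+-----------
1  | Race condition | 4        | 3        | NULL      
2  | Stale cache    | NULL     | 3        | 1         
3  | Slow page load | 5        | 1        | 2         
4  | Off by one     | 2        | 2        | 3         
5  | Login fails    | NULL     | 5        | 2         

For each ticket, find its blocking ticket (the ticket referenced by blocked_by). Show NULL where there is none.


This is a self-join: tickets is joined to a second copy of itself, matching each row's blocked_by to another row's id. Use LEFT JOIN so rows with blocked_by=NULL are kept.
  - ticket 1 (Race condition): blocked_by=NULL -> NULL
  - ticket 2 (Stale cache): blocked_by=1 -> Race condition
  - ticket 3 (Slow page load): blocked_by=2 -> Stale cache
  - ticket 4 (Off by one): blocked_by=3 -> Slow page load
  - ticket 5 (Login fails): blocked_by=2 -> Stale cache

SQL:
SELECT a.title AS item, b.title AS blocked_by
FROM tickets a
LEFT JOIN tickets b ON a.blocked_by = b.id

Result:
item           | blocked_by    
---------------+---------------
Race condition | NULL          
Stale cache    | Race condition
Slow page load | Stale cache   
Off by one     | Slow page load
Login fails    | Stale cache   


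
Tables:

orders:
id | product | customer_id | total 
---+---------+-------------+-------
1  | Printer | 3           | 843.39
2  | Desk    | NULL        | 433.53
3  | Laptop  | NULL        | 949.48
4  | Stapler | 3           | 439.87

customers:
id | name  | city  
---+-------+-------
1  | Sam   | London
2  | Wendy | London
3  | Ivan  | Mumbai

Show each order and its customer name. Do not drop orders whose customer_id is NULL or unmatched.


LEFT JOIN keeps every row from orders (the left table); where customer_id has no match in customers, the customer columns become NULL. Walk through each order:
  - order 1 (Printer): customer_id=3 -> matches Ivan
  - order 2 (Desk): customer_id=NULL, no match -> kept with NULL
  - order 3 (Laptop): customer_id=NULL, no match -> kept with NULL
  - order 4 (Stapler): customer_id=3 -> matches Ivan
All 4 rows appear; 2 have NULL customer.

SQL:
SELECT a.product, b.name AS customer
FROM orders a
LEFT JOIN customers b ON a.customer_id = b.id

Result:
product | customer
--------+---------
Printer | Ivan    
Desk    | NULL    
Laptop  | NULL    
Stapler | Ivan    


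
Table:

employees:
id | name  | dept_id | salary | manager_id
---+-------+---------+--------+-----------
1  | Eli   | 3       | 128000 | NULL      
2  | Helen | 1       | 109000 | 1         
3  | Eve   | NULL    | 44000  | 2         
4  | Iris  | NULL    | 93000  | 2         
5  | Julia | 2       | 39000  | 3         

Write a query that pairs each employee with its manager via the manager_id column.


This is a self-join: employees is joined to a second copy of itself, matching each row's manager_id to another row's id. Use LEFT JOIN so rows with manager_id=NULL are kept.
  - employee 1 (Eli): manager_id=NULL -> NULL
  - employee 2 (Helen): manager_id=1 -> Eli
  - employee 3 (Eve): manager_id=2 -> Helen
  - employee 4 (Iris): manager_id=2 -> Helen
  - employee 5 (Julia): manager_id=3 -> Eve

SQL:
SELECT a.name AS item, b.name AS manager
FROM employees a
LEFT JOIN employees b ON a.manager_id = b.id

Result:
item  | manager
------+--------
Eli   | NULL   
Helen | Eli    
Eve   | Helen  
Iris  | Helen  
Julia | Eve    


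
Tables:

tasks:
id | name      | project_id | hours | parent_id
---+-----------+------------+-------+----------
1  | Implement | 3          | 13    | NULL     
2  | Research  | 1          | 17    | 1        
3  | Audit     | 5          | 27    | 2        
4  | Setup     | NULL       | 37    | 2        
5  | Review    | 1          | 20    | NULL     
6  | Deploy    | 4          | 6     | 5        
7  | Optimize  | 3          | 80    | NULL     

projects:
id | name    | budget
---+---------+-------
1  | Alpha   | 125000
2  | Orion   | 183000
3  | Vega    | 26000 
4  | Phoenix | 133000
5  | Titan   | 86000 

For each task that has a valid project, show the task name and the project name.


INNER JOIN keeps only tasks rows whose project_id matches an id in projects. Walk through each task:
  - task 1 (Implement): project_id=3 -> matches Vega
  - task 2 (Research): project_id=1 -> matches Alpha
  - task 3 (Audit): project_id=5 -> matches Titan
  - task 4 (Setup): project_id=NULL, no match -> dropped
  - task 5 (Review): project_id=1 -> matches Alpha
  - task 6 (Deploy): project_id=4 -> matches Phoenix
  - task 7 (Optimize): project_id=3 -> matches Vega
So 1 of 7 rows is dropped.

SQL:
SELECT a.name, b.name AS project
FROM tasks a
INNER JOIN projects b ON a.project_id = b.id

Result:
name      | project
----------+--------
Implement | Vega   
Research  | Alpha  
Audit     | Titan  
Review    | Alpha  
Deploy    | Phoenix
Optimize  | Vega   


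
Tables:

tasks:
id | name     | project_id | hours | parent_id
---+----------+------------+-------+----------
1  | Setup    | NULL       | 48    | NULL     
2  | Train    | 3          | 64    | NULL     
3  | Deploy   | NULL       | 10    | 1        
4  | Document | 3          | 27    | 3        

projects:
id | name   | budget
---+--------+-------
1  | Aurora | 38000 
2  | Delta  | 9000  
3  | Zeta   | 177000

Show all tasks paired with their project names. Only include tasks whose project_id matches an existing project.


INNER JOIN keeps only tasks rows whose project_id matches an id in projects. Walk through each task:
  - task 1 (Setup): project_id=NULL, no match -> dropped
  - task 2 (Train): project_id=3 -> matches Zeta
  - task 3 (Deploy): project_id=NULL, no match -> dropped
  - task 4 (Document): project_id=3 -> matches Zeta
So 2 of 4 rows are dropped.

SQL:
SELECT a.name, b.name AS project
FROM tasks a
INNER JOIN projects b ON a.project_id = b.id

Result:
name     | project
---------+--------
Train    | Zeta   
Document | Zeta   


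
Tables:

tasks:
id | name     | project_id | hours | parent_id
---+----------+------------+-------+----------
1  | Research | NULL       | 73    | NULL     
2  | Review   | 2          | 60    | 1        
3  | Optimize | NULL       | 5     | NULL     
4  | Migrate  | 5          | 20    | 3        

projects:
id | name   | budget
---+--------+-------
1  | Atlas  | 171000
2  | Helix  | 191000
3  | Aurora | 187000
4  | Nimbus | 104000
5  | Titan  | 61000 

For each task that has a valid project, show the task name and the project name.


INNER JOIN keeps only tasks rows whose project_id matches an id in projects. Walk through each task:
  - task 1 (Research): project_id=NULL, no match -> dropped
  - task 2 (Review): project_id=2 -> matches Helix
  - task 3 (Optimize): project_id=NULL, no match -> dropped
  - task 4 (Migrate): project_id=5 -> matches Titan
So 2 of 4 rows are dropped.

SQL:
SELECT a.name, b.name AS project
FROM tasks a
INNER JOIN projects b ON a.project_id = b.id

Result:
name    | project
--------+--------
Review  | Helix  
Migrate | Titan  


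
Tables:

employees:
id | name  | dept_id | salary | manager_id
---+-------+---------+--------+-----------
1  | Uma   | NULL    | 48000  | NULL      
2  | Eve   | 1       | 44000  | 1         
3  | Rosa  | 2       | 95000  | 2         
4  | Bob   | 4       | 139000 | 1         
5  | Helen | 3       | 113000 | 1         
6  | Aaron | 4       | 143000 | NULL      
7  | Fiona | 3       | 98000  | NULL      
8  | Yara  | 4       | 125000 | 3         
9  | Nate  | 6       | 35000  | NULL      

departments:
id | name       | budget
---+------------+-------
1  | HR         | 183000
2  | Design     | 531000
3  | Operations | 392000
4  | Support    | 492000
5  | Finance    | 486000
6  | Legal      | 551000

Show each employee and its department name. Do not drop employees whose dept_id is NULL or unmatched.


LEFT JOIN keeps every row from employees (the left table); where dept_id has no match in departments, the department columns become NULL. Walk through each employee:
  - employee 1 (Uma): dept_id=NULL, no match -> kept with NULL
  - employee 2 (Eve): dept_id=1 -> matches HR
  - employee 3 (Rosa): dept_id=2 -> matches Design
  - employee 4 (Bob): dept_id=4 -> matches Support
  - employee 5 (Helen): dept_id=3 -> matches Operations
  - employee 6 (Aaron): dept_id=4 -> matches Support
  - employee 7 (Fiona): dept_id=3 -> matches Operations
  - employee 8 (Yara): dept_id=4 -> matches Support
  - employee 9 (Nate): dept_id=6 -> matches Legal
All 9 rows appear; 1 has NULL department.

SQL:
SELECT a.name, b.name AS department
FROM employees a
LEFT JOIN departments b ON a.dept_id = b.id

Result:
name  | department
------+-----------
Uma   | NULL      
Eve   | HR        
Rosa  | Design    
Bob   | Support   
Helen | Operations
Aaron | Support   
Fiona | Operations
Yara  | Support   
Nate  | Legal     


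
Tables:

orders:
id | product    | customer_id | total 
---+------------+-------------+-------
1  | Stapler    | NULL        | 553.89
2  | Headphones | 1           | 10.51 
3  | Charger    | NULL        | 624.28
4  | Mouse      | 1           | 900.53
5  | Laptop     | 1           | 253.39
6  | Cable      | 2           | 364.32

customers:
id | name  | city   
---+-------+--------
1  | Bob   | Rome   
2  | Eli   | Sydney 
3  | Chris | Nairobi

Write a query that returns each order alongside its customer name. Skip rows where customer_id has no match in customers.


INNER JOIN keeps only orders rows whose customer_id matches an id in customers. Walk through each order:
  - order 1 (Stapler): customer_id=NULL, no match -> dropped
  - order 2 (Headphones): customer_id=1 -> matches Bob
  - order 3 (Charger): customer_id=NULL, no match -> dropped
  - order 4 (Mouse): customer_id=1 -> matches Bob
  - order 5 (Laptop): customer_id=1 -> matches Bob
  - order 6 (Cable): customer_id=2 -> matches Eli
So 2 of 6 rows are dropped.

SQL:
SELECT a.product, b.name AS customer
FROM orders a
INNER JOIN customers b ON a.customer_id = b.id

Result:
product    | customer
-----------+---------
Headphones | Bob     
Mouse      | Bob     
Laptop     | Bob     
Cable      | Eli     


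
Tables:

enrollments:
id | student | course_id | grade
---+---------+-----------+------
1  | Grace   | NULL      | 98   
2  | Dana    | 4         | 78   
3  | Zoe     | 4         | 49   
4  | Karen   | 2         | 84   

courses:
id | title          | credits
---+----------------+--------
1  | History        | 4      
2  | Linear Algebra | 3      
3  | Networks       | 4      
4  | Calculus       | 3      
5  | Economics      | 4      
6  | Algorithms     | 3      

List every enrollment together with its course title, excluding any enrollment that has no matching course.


INNER JOIN keeps only enrollments rows whose course_id matches an id in courses. Walk through each enrollment:
  - enrollment 1 (Grace): course_id=NULL, no match -> dropped
  - enrollment 2 (Dana): course_id=4 -> matches Calculus
  - enrollment 3 (Zoe): course_id=4 -> matches Calculus
  - enrollment 4 (Karen): course_id=2 -> matches Linear Algebra
So 1 of 4 rows is dropped.

SQL:
SELECT a.student, b.title AS course
FROM enrollments a
INNER JOIN courses b ON a.course_id = b.id

Result:
student | course        
--------+---------------
Dana    | Calculus      
Zoe     | Calculus      
Karen   | Linear Algebra


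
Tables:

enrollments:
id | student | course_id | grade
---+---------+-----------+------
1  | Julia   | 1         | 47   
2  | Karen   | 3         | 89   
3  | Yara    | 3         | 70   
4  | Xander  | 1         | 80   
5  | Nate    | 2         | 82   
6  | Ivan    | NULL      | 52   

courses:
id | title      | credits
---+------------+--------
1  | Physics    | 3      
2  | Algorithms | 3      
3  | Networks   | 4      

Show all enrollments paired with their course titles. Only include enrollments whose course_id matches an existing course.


INNER JOIN keeps only enrollments rows whose course_id matches an id in courses. Walk through each enrollment:
  - enrollment 1 (Julia): course_id=1 -> matches Physics
  - enrollment 2 (Karen): course_id=3 -> matches Networks
  - enrollment 3 (Yara): course_id=3 -> matches Networks
  - enrollment 4 (Xander): course_id=1 -> matches Physics
  - enrollment 5 (Nate): course_id=2 -> matches Algorithms
  - enrollment 6 (Ivan): course_id=NULL, no match -> dropped
So 1 of 6 rows is dropped.

SQL:
SELECT a.student, b.title AS course
FROM enrollments a
INNER JOIN courses b ON a.course_id = b.id

Result:
student | course    
--------+-----------
Julia   | Physics   
Karen   | Networks  
Yara    | Networks  
Xander  | Physics   
Nate    | Algorithms


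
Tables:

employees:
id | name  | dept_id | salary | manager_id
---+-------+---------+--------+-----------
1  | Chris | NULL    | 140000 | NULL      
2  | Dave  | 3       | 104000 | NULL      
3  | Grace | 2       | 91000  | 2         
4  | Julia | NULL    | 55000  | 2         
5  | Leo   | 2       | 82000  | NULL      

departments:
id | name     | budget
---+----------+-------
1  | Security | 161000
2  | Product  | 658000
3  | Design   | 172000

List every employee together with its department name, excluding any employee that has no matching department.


INNER JOIN keeps only employees rows whose dept_id matches an id in departments. Walk through each employee:
  - employee 1 (Chris): dept_id=NULL, no match -> dropped
  - employee 2 (Dave): dept_id=3 -> matches Design
  - employee 3 (Grace): dept_id=2 -> matches Product
  - employee 4 (Julia): dept_id=NULL, no match -> dropped
  - employee 5 (Leo): dept_id=2 -> matches Product
So 2 of 5 rows are dropped.

SQL:
SELECT a.name, b.name AS department
FROM employees a
INNER JOIN departments b ON a.dept_id = b.id

Result:
name  | department
------+-----------
Dave  | Design    
Grace | Product   
Leo   | Product   


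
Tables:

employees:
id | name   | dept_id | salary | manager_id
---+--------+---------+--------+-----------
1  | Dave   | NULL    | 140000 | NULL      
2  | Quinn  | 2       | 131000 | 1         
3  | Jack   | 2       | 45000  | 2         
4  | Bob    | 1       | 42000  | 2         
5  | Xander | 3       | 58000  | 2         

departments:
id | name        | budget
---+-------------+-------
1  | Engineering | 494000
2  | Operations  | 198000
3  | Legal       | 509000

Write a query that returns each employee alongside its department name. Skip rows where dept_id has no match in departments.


INNER JOIN keeps only employees rows whose dept_id matches an id in departments. Walk through each employee:
  - employee 1 (Dave): dept_id=NULL, no match -> dropped
  - employee 2 (Quinn): dept_id=2 -> matches Operations
  - employee 3 (Jack): dept_id=2 -> matches Operations
  - employee 4 (Bob): dept_id=1 -> matches Engineering
  - employee 5 (Xander): dept_id=3 -> matches Legal
So 1 of 5 rows is dropped.

SQL:
SELECT a.name, b.name AS department
FROM employees a
INNER JOIN departments b ON a.dept_id = b.id

Result:
name   | department 
-------+------------
Quinn  | Operations 
Jack   | Operations 
Bob    | Engineering
Xander | Legal      


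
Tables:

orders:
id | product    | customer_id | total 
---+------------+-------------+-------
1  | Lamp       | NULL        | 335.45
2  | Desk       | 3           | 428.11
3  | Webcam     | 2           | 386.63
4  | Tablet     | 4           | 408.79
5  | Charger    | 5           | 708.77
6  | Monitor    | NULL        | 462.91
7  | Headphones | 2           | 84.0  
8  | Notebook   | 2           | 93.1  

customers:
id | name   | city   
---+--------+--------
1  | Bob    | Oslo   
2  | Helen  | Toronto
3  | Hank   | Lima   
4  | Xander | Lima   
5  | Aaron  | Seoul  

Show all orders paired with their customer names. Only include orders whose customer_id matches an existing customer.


INNER JOIN keeps only orders rows whose customer_id matches an id in customers. Walk through each order:
  - order 1 (Lamp): customer_id=NULL, no match -> dropped
  - order 2 (Desk): customer_id=3 -> matches Hank
  - order 3 (Webcam): customer_id=2 -> matches Helen
  - order 4 (Tablet): customer_id=4 -> matches Xander
  - order 5 (Charger): customer_id=5 -> matches Aaron
  - order 6 (Monitor): customer_id=NULL, no match -> dropped
  - order 7 (Headphones): customer_id=2 -> matches Helen
  - order 8 (Notebook): customer_id=2 -> matches Helen
So 2 of 8 rows are dropped.

SQL:
SELECT a.product, b.name AS customer
FROM orders a
INNER JOIN customers b ON a.customer_id = b.id

Result:
product    | customer
-----------+---------
Desk       | Hank    
Webcam     | Helen   
Tablet     | Xander  
Charger    | Aaron   
Headphones | Helen   
Notebook   | Helen   


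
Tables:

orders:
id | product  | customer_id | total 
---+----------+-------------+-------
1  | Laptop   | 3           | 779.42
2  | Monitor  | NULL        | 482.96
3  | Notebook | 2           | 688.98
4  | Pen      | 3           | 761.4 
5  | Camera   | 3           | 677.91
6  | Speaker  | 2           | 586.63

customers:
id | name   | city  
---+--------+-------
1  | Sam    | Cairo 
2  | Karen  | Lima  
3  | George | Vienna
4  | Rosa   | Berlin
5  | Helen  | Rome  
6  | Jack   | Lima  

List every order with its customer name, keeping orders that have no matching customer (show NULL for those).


LEFT JOIN keeps every row from orders (the left table); where customer_id has no match in customers, the customer columns become NULL. Walk through each order:
  - order 1 (Laptop): customer_id=3 -> matches George
  - order 2 (Monitor): customer_id=NULL, no match -> kept with NULL
  - order 3 (Notebook): customer_id=2 -> matches Karen
  - order 4 (Pen): customer_id=3 -> matches George
  - order 5 (Camera): customer_id=3 -> matches George
  - order 6 (Speaker): customer_id=2 -> matches Karen
All 6 rows appear; 1 has NULL customer.

SQL:
SELECT a.product, b.name AS customer
FROM orders a
LEFT JOIN customers b ON a.customer_id = b.id

Result:
product  | customer
---------+---------
Laptop   | George  
Monitor  | NULL    
Notebook | Karen   
Pen      | George  
Camera   | George  
Speaker  | Karen   


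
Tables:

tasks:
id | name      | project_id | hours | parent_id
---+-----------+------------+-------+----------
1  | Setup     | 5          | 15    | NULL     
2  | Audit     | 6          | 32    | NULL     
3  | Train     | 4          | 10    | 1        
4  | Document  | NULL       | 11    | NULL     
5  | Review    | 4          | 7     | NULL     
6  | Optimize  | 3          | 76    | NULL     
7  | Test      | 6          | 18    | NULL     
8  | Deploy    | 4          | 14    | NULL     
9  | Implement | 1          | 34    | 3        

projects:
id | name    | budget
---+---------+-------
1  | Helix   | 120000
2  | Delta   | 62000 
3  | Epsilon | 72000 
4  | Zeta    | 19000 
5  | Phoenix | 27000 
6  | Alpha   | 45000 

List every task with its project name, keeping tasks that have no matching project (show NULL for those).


LEFT JOIN keeps every row from tasks (the left table); where project_id has no match in projects, the project columns become NULL. Walk through each task:
  - task 1 (Setup): project_id=5 -> matches Phoenix
  - task 2 (Audit): project_id=6 -> matches Alpha
  - task 3 (Train): project_id=4 -> matches Zeta
  - task 4 (Document): project_id=NULL, no match -> kept with NULL
  - task 5 (Review): project_id=4 -> matches Zeta
  - task 6 (Optimize): project_id=3 -> matches Epsilon
  - task 7 (Test): project_id=6 -> matches Alpha
  - task 8 (Deploy): project_id=4 -> matches Zeta
  - task 9 (Implement): project_id=1 -> matches Helix
All 9 rows appear; 1 has NULL project.

SQL:
SELECT a.name, b.name AS project
FROM tasks a
LEFT JOIN projects b ON a.project_id = b.id

Result:
name      | project
----------+--------
Setup     | Phoenix
Audit     | Alpha  
Train     | Zeta   
Document  | NULL   
Review    | Zeta   
Optimize  | Epsilon
Test      | Alpha  
Deploy    | Zeta   
Implement | Helix  


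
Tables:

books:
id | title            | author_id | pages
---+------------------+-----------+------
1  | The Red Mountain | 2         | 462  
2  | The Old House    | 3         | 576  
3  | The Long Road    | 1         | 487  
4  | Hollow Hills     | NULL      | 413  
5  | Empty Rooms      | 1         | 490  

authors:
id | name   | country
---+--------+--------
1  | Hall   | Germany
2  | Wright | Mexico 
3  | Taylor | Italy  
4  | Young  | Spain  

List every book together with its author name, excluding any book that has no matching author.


INNER JOIN keeps only books rows whose author_id matches an id in authors. Walk through each book:
  - book 1 (The Red Mountain): author_id=2 -> matches Wright
  - book 2 (The Old House): author_id=3 -> matches Taylor
  - book 3 (The Long Road): author_id=1 -> matches Hall
  - book 4 (Hollow Hills): author_id=NULL, no match -> dropped
  - book 5 (Empty Rooms): author_id=1 -> matches Hall
So 1 of 5 rows is dropped.

SQL:
SELECT a.title, b.name AS author
FROM books a
INNER JOIN authors b ON a.author_id = b.id

Result:
title            | author
-----------------+-------
The Red Mountain | Wright
The Old House    | Taylor
The Long Road    | Hall  
Empty Rooms      | Hall  


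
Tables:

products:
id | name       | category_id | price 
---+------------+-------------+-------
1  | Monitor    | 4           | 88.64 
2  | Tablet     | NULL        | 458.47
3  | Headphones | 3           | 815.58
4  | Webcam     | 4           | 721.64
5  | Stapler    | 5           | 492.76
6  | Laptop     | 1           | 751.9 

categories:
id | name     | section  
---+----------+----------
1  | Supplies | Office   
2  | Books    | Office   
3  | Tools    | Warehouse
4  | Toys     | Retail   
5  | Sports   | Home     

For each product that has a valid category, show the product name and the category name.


INNER JOIN keeps only products rows whose category_id matches an id in categories. Walk through each product:
  - product 1 (Monitor): category_id=4 -> matches Toys
  - product 2 (Tablet): category_id=NULL, no match -> dropped
  - product 3 (Headphones): category_id=3 -> matches Tools
  - product 4 (Webcam): category_id=4 -> matches Toys
  - product 5 (Stapler): category_id=5 -> matches Sports
  - product 6 (Laptop): category_id=1 -> matches Supplies
So 1 of 6 rows is dropped.

SQL:
SELECT a.name, b.name AS category
FROM products a
INNER JOIN categories b ON a.category_id = b.id

Result:
name       | category
-----------+---------
Monitor    | Toys    
Headphones | Tools   
Webcam     | Toys    
Stapler    | Sports  
Laptop     | Supplies


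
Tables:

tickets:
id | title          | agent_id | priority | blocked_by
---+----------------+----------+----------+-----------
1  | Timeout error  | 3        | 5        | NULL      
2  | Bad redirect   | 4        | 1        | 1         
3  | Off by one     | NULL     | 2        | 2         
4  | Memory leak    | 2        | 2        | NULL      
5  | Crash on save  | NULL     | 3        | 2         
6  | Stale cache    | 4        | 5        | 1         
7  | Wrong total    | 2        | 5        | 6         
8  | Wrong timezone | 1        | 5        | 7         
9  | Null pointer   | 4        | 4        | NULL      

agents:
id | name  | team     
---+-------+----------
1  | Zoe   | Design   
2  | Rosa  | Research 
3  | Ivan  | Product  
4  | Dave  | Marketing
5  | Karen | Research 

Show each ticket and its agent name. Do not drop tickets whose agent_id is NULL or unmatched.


LEFT JOIN keeps every row from tickets (the left table); where agent_id has no match in agents, the agent columns become NULL. Walk through each ticket:
  - ticket 1 (Timeout error): agent_id=3 -> matches Ivan
  - ticket 2 (Bad redirect): agent_id=4 -> matches Dave
  - ticket 3 (Off by one): agent_id=NULL, no match -> kept with NULL
  - ticket 4 (Memory leak): agent_id=2 -> matches Rosa
  - ticket 5 (Crash on save): agent_id=NULL, no match -> kept with NULL
  - ticket 6 (Stale cache): agent_id=4 -> matches Dave
  - ticket 7 (Wrong total): agent_id=2 -> matches Rosa
  - ticket 8 (Wrong timezone): agent_id=1 -> matches Zoe
  - ticket 9 (Null pointer): agent_id=4 -> matches Dave
All 9 rows appear; 2 have NULL agent.

SQL:
SELECT a.title, b.name AS agent
FROM tickets a
LEFT JOIN agents b ON a.agent_id = b.id

Result:
title          | agent
---------------+------
Timeout error  | Ivan 
Bad redirect   | Dave 
Off by one     | NULL 
Memory leak    | Rosa 
Crash on save  | NULL 
Stale cache    | Dave 
Wrong total    | Rosa 
Wrong timezone | Zoe  
Null pointer   | Dave 


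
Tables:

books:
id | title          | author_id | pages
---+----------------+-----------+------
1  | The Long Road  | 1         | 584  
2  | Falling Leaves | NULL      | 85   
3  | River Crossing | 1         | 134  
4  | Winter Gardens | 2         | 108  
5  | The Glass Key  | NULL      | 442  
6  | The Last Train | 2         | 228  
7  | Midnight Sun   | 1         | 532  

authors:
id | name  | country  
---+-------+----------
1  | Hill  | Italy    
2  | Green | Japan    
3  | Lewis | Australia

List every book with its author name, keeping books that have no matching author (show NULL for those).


LEFT JOIN keeps every row from books (the left table); where author_id has no match in authors, the author columns become NULL. Walk through each book:
  - book 1 (The Long Road): author_id=1 -> matches Hill
  - book 2 (Falling Leaves): author_id=NULL, no match -> kept with NULL
  - book 3 (River Crossing): author_id=1 -> matches Hill
  - book 4 (Winter Gardens): author_id=2 -> matches Green
  - book 5 (The Glass Key): author_id=NULL, no match -> kept with NULL
  - book 6 (The Last Train): author_id=2 -> matches Green
  - book 7 (Midnight Sun): author_id=1 -> matches Hill
All 7 rows appear; 2 have NULL author.

SQL:
SELECT a.title, b.name AS author
FROM books a
LEFT JOIN authors b ON a.author_id = b.id

Result:
title          | author
---------------+-------
The Long Road  | Hill  
Falling Leaves | NULL  
River Crossing | Hill  
Winter Gardens | Green 
The Glass Key  | NULL  
The Last Train | Green 
Midnight Sun   | Hill  


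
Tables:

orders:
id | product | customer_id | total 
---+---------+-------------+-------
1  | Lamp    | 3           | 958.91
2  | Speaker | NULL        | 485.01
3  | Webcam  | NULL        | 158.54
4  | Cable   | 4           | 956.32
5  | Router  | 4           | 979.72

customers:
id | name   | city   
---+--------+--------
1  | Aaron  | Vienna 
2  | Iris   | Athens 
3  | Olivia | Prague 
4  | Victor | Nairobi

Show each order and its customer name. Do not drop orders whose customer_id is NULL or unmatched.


LEFT JOIN keeps every row from orders (the left table); where customer_id has no match in customers, the customer columns become NULL. Walk through each order:
  - order 1 (Lamp): customer_id=3 -> matches Olivia
  - order 2 (Speaker): customer_id=NULL, no match -> kept with NULL
  - order 3 (Webcam): customer_id=NULL, no match -> kept with NULL
  - order 4 (Cable): customer_id=4 -> matches Victor
  - order 5 (Router): customer_id=4 -> matches Victor
All 5 rows appear; 2 have NULL customer.

SQL:
SELECT a.product, b.name AS customer
FROM orders a
LEFT JOIN customers b ON a.customer_id = b.id

Result:
product | customer
--------+---------
Lamp    | Olivia  
Speaker | NULL    
Webcam  | NULL    
Cable   | Victor  
Router  | Victor  


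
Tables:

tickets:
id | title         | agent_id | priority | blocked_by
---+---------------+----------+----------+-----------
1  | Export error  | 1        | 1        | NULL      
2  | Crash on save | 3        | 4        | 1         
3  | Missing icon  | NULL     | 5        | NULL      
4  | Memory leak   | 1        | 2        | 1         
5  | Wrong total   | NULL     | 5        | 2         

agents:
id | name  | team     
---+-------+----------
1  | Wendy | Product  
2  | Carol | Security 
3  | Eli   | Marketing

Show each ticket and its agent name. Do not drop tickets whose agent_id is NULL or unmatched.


LEFT JOIN keeps every row from tickets (the left table); where agent_id has no match in agents, the agent columns become NULL. Walk through each ticket:
  - ticket 1 (Export error): agent_id=1 -> matches Wendy
  - ticket 2 (Crash on save): agent_id=3 -> matches Eli
  - ticket 3 (Missing icon): agent_id=NULL, no match -> kept with NULL
  - ticket 4 (Memory leak): agent_id=1 -> matches Wendy
  - ticket 5 (Wrong total): agent_id=NULL, no match -> kept with NULL
All 5 rows appear; 2 have NULL agent.

SQL:
SELECT a.title, b.name AS agent
FROM tickets a
LEFT JOIN agents b ON a.agent_id = b.id

Result:
title         | agent
--------------+------
Export error  | Wendy
Crash on save | Eli  
Missing icon  | NULL 
Memory leak   | Wendy
Wrong total   | NULL 


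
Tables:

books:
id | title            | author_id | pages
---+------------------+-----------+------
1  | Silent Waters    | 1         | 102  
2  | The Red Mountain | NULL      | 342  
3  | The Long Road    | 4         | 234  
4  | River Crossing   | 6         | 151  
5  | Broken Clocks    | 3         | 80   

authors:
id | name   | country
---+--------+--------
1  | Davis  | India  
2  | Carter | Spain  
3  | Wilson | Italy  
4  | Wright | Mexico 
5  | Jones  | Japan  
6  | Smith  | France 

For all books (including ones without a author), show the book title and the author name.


LEFT JOIN keeps every row from books (the left table); where author_id has no match in authors, the author columns become NULL. Walk through each book:
  - book 1 (Silent Waters): author_id=1 -> matches Davis
  - book 2 (The Red Mountain): author_id=NULL, no match -> kept with NULL
  - book 3 (The Long Road): author_id=4 -> matches Wright
  - book 4 (River Crossing): author_id=6 -> matches Smith
  - book 5 (Broken Clocks): author_id=3 -> matches Wilson
All 5 rows appear; 1 has NULL author.

SQL:
SELECT a.title, b.name AS author
FROM books a
LEFT JOIN authors b ON a.author_id = b.id

Result:
title            | author
-----------------+-------
Silent Waters    | Davis 
The Red Mountain | NULL  
The Long Road    | Wright
River Crossing   | Smith 
Broken Clocks    | Wilson


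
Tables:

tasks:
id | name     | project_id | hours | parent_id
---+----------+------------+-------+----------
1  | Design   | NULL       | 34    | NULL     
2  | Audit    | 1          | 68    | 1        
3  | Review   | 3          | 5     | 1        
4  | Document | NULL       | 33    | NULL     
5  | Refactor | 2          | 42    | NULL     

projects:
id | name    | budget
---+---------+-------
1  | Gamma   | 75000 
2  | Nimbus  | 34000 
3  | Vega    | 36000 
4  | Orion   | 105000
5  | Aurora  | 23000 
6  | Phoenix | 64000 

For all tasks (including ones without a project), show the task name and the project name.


LEFT JOIN keeps every row from tasks (the left table); where project_id has no match in projects, the project columns become NULL. Walk through each task:
  - task 1 (Design): project_id=NULL, no match -> kept with NULL
  - task 2 (Audit): project_id=1 -> matches Gamma
  - task 3 (Review): project_id=3 -> matches Vega
  - task 4 (Document): project_id=NULL, no match -> kept with NULL
  - task 5 (Refactor): project_id=2 -> matches Nimbus
All 5 rows appear; 2 have NULL project.

SQL:
SELECT a.name, b.name AS project
FROM tasks a
LEFT JOIN projects b ON a.project_id = b.id

Result:
name     | project
---------+--------
Design   | NULL   
Audit    | Gamma  
Review   | Vega   
Document | NULL   
Refactor | Nimbus 


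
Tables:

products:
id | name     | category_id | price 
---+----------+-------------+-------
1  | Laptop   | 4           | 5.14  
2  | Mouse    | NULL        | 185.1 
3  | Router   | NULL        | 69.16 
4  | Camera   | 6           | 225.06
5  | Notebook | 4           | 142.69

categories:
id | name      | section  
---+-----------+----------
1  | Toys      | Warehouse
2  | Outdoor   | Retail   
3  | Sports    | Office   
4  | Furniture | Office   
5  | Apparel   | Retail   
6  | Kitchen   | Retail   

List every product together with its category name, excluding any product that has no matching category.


INNER JOIN keeps only products rows whose category_id matches an id in categories. Walk through each product:
  - product 1 (Laptop): category_id=4 -> matches Furniture
  - product 2 (Mouse): category_id=NULL, no match -> dropped
  - product 3 (Router): category_id=NULL, no match -> dropped
  - product 4 (Camera): category_id=6 -> matches Kitchen
  - product 5 (Notebook): category_id=4 -> matches Furniture
So 2 of 5 rows are dropped.

SQL:
SELECT a.name, b.name AS category
FROM products a
INNER JOIN categories b ON a.category_id = b.id

Result:
name     | category 
---------+----------
Laptop   | Furniture
Camera   | Kitchen  
Notebook | Furniture


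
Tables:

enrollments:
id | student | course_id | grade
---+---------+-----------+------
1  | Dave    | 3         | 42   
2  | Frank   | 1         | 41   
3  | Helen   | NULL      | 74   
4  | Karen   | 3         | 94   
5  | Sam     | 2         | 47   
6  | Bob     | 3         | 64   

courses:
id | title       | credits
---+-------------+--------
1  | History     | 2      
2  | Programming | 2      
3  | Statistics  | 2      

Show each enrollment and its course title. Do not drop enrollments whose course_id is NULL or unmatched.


LEFT JOIN keeps every row from enrollments (the left table); where course_id has no match in courses, the course columns become NULL. Walk through each enrollment:
  - enrollment 1 (Dave): course_id=3 -> matches Statistics
  - enrollment 2 (Frank): course_id=1 -> matches History
  - enrollment 3 (Helen): course_id=NULL, no match -> kept with NULL
  - enrollment 4 (Karen): course_id=3 -> matches Statistics
  - enrollment 5 (Sam): course_id=2 -> matches Programming
  - enrollment 6 (Bob): course_id=3 -> matches Statistics
All 6 rows appear; 1 has NULL course.

SQL:
SELECT a.student, b.title AS course
FROM enrollments a
LEFT JOIN courses b ON a.course_id = b.id

Result:
student | course     
--------+------------
Dave    | Statistics 
Frank   | History    
Helen   | NULL       
Karen   | Statistics 
Sam     | Programming
Bob     | Statistics 


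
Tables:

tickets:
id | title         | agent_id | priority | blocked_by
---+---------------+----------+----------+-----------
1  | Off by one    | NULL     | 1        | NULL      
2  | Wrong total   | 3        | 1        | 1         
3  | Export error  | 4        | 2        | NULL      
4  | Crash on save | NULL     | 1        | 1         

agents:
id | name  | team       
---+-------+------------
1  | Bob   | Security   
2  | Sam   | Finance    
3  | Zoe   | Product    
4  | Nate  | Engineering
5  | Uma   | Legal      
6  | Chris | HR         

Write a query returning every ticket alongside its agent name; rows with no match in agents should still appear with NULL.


LEFT JOIN keeps every row from tickets (the left table); where agent_id has no match in agents, the agent columns become NULL. Walk through each ticket:
  - ticket 1 (Off by one): agent_id=NULL, no match -> kept with NULL
  - ticket 2 (Wrong total): agent_id=3 -> matches Zoe
  - ticket 3 (Export error): agent_id=4 -> matches Nate
  - ticket 4 (Crash on save): agent_id=NULL, no match -> kept with NULL
All 4 rows appear; 2 have NULL agent.

SQL:
SELECT a.title, b.name AS agent
FROM tickets a
LEFT JOIN agents b ON a.agent_id = b.id

Result:
title         | agent
--------------+------
Off by one    | NULL 
Wrong total   | Zoe  
Export error  | Nate 
Crash on save | NULL 


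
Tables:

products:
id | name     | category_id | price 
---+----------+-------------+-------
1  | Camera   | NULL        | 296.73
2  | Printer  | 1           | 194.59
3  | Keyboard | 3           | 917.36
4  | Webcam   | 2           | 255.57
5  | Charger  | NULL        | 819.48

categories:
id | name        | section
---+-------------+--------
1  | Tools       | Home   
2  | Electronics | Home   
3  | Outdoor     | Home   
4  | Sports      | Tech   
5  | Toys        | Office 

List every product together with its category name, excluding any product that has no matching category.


INNER JOIN keeps only products rows whose category_id matches an id in categories. Walk through each product:
  - product 1 (Camera): category_id=NULL, no match -> dropped
  - product 2 (Printer): category_id=1 -> matches Tools
  - product 3 (Keyboard): category_id=3 -> matches Outdoor
  - product 4 (Webcam): category_id=2 -> matches Electronics
  - product 5 (Charger): category_id=NULL, no match -> dropped
So 2 of 5 rows are dropped.

SQL:
SELECT a.name, b.name AS category
FROM products a
INNER JOIN categories b ON a.category_id = b.id

Result:
name     | category   
---------+------------
Printer  | Tools      
Keyboard | Outdoor    
Webcam   | Electronics


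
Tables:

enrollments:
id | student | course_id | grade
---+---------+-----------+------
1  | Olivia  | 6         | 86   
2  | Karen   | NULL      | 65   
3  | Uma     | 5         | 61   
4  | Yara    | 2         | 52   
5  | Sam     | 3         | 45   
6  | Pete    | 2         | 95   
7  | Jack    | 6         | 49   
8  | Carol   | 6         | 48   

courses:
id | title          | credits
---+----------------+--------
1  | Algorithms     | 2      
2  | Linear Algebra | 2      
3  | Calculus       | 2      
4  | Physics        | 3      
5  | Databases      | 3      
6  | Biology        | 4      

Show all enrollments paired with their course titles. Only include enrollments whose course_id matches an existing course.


INNER JOIN keeps only enrollments rows whose course_id matches an id in courses. Walk through each enrollment:
  - enrollment 1 (Olivia): course_id=6 -> matches Biology
  - enrollment 2 (Karen): course_id=NULL, no match -> dropped
  - enrollment 3 (Uma): course_id=5 -> matches Databases
  - enrollment 4 (Yara): course_id=2 -> matches Linear Algebra
  - enrollment 5 (Sam): course_id=3 -> matches Calculus
  - enrollment 6 (Pete): course_id=2 -> matches Linear Algebra
  - enrollment 7 (Jack): course_id=6 -> matches Biology
  - enrollment 8 (Carol): course_id=6 -> matches Biology
So 1 of 8 rows is dropped.

SQL:
SELECT a.student, b.title AS course
FROM enrollments a
INNER JOIN courses b ON a.course_id = b.id

Result:
student | course        
--------+---------------
Olivia  | Biology       
Uma     | Databases     
Yara    | Linear Algebra
Sam     | Calculus      
Pete    | Linear Algebra
Jack    | Biology       
Carol   | Biology       


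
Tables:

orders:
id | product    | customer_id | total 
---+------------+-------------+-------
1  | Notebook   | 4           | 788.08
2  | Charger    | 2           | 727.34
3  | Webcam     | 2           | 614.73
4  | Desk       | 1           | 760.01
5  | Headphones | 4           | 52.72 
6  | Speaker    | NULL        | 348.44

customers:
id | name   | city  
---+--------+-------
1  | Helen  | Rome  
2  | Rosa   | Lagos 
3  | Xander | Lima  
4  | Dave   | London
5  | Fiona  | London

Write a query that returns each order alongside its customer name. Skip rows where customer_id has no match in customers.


INNER JOIN keeps only orders rows whose customer_id matches an id in customers. Walk through each order:
  - order 1 (Notebook): customer_id=4 -> matches Dave
  - order 2 (Charger): customer_id=2 -> matches Rosa
  - order 3 (Webcam): customer_id=2 -> matches Rosa
  - order 4 (Desk): customer_id=1 -> matches Helen
  - order 5 (Headphones): customer_id=4 -> matches Dave
  - order 6 (Speaker): customer_id=NULL, no match -> dropped
So 1 of 6 rows is dropped.

SQL:
SELECT a.product, b.name AS customer
FROM orders a
INNER JOIN customers b ON a.customer_id = b.id

Result:
product    | customer
-----------+---------
Notebook   | Dave    
Charger    | Rosa    
Webcam     | Rosa    
Desk       | Helen   
Headphones | Dave    


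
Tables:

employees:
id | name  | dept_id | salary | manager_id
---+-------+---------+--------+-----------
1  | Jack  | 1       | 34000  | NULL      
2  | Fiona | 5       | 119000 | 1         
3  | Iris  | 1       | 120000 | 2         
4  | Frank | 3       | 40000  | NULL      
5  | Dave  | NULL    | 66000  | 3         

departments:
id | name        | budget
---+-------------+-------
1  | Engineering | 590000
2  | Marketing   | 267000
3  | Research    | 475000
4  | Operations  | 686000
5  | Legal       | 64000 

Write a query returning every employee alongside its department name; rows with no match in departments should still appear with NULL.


LEFT JOIN keeps every row from employees (the left table); where dept_id has no match in departments, the department columns become NULL. Walk through each employee:
  - employee 1 (Jack): dept_id=1 -> matches Engineering
  - employee 2 (Fiona): dept_id=5 -> matches Legal
  - employee 3 (Iris): dept_id=1 -> matches Engineering
  - employee 4 (Frank): dept_id=3 -> matches Research
  - employee 5 (Dave): dept_id=NULL, no match -> kept with NULL
All 5 rows appear; 1 has NULL department.

SQL:
SELECT a.name, b.name AS department
FROM employees a
LEFT JOIN departments b ON a.dept_id = b.id

Result:
name  | department 
------+------------
Jack  | Engineering
Fiona | Legal      
Iris  | Engineering
Frank | Research   
Dave  | NULL       
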